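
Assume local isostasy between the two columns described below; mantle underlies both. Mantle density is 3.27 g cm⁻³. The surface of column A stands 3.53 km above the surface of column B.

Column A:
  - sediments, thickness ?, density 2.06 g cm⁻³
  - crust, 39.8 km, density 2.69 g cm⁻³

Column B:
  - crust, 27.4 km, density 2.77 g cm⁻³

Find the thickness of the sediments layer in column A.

1.78 km

Take the compensation level at the base of the deeper column (depth z_c below the surface of column A) and equate Σ ρ_i t_i down to z_c; mantle fills any gap and the z_c terms cancel.
Column A: x×2.06 + 39.8×2.69 + (z_c − 39.8 − x)×3.27
Column B: 3.53×0 + 27.4×2.77 + (z_c − 3.53 − 27.4)×3.27
The z_c×3.27 term appears on both sides and cancels. Collect the known terms of each column as K = Σ(ρt)_known − 3.27 × (depth of known layers): K_A = 107.062 − 3.27×39.8 = −23.084; K_B = 75.898 − 3.27×(3.53 + 27.4) = −25.2431.
Balance: K_A − x×(3.27 − 2.06) = K_B, so x = (K_A − K_B)/(3.27 − 2.06) = 2.1591/1.21 = 1.78 km.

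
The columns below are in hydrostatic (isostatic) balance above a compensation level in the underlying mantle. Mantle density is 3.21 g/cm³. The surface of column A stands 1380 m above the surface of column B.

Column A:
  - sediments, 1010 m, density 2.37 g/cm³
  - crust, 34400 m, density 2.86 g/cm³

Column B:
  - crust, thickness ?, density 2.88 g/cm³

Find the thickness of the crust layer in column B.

25600 m

Take the compensation level at the base of the deeper column (depth z_c below the surface of column A) and equate Σ ρ_i t_i down to z_c; mantle fills any gap and the z_c terms cancel.
Column A: 1010×2.37 + 34400×2.86 + (z_c − 35410)×3.21
Column B: 1380×0 + x×2.88 + (z_c − 1380 − 0 − x)×3.21
The z_c×3.21 term appears on both sides and cancels. Collect the known terms of each column as K = Σ(ρt)_known − 3.21 × (depth of known layers): K_A = 100777.7 − 3.21×35410 = −12888.4; K_B = 0 − 3.21×(1380 + 0) = −4429.8.
Balance: K_A = K_B − x×(3.21 − 2.88), so x = (K_B − K_A)/(3.21 − 2.88) = 8458.6/0.33 = 25600 m.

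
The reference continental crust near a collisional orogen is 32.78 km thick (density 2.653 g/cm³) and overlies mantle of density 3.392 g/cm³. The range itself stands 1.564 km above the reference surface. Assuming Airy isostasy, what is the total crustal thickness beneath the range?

40 km

Root depth r = h ρ_c / (ρ_m − ρ_c) = 1.564 km × 2.653 / 0.739 = 5.615 km.
Total thickness = T + h + r = 32.78 km + 1.564 km + 5.615 km = 40 km.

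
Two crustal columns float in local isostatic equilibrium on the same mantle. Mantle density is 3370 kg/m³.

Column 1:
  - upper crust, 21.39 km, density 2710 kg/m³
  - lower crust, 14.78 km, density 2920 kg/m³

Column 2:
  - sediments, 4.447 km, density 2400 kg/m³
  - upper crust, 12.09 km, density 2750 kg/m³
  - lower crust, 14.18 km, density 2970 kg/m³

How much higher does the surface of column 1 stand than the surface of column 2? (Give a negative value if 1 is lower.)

For any compensation level in the mantle, the mantle terms cancel and isostasy reduces to e = (Σt_1 − Σt_2) − (Σ(ρt)_1 − Σ(ρt)_2) / ρ_m.
Σt_1 = 36.17 km; Σt_2 = 30.717 km; Σ(ρt)_1 = 101124.5; Σ(ρt)_2 = 86034.9 (in km·kg/m³).
e = (36.17 − 30.717) − (101124.5 − 86034.9) / 3370 = 0.975 km.

0.975 km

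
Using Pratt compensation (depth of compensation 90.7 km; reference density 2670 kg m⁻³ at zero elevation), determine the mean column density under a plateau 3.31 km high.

2580 kg m⁻³

Pratt balance: ρ_ref D = ρ (D + h).
ρ = ρ_ref D/(D + h) = 2670 × 90.7 km/(90.7 km + 3.31 km) = 2580 kg m⁻³.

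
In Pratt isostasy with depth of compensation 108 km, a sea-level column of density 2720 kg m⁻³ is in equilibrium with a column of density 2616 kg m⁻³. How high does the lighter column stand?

ρ_ref D = ρ (D + h) → h = D (ρ_ref − ρ)/ρ.
h = 108 km × (2720 − 2616)/2616 = 4.29 km.

4.29 km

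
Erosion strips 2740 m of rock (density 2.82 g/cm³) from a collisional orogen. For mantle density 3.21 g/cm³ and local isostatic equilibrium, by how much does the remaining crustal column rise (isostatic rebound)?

Unloading: uplift u = e ρ_c/ρ_m = 2740 m × 2.82/3.21 = 2410 m.

2410 m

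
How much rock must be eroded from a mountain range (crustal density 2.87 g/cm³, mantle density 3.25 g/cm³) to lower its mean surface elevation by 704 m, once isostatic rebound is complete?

6020 m

Net drop Δ = e − u = e − e ρ_c/ρ_m = e (ρ_m − ρ_c)/ρ_m.
e = Δ ρ_m/(ρ_m − ρ_c) = 704 m × 3.25/0.38 = 6020 m.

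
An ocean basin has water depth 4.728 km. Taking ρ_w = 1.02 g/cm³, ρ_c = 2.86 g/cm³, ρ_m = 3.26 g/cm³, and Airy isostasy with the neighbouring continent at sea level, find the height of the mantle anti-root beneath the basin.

In Airy isostatic equilibrium: replacing crust with seawater at the top is compensated by replacing crust with mantle at the base: d (ρ_c − ρ_w) = a (ρ_m − ρ_c).
a = d (ρ_c − ρ_w)/(ρ_m − ρ_c) = 4.728 km × 1.84/0.4 = 21.7 km.

21.7 km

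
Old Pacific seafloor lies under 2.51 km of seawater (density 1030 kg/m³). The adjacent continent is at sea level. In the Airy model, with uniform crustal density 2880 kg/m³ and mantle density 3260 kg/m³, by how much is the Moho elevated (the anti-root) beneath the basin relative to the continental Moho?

Equating mass per unit area of the two columns: replacing crust with seawater at the top is compensated by replacing crust with mantle at the base: d (ρ_c − ρ_w) = a (ρ_m − ρ_c).
a = d (ρ_c − ρ_w)/(ρ_m − ρ_c) = 2.51 km × 1850/380 = 12.2 km.

12.2 km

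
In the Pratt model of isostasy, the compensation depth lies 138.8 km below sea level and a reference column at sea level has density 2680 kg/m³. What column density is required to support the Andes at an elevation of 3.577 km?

2610 kg/m³

Pratt balance: ρ_ref D = ρ (D + h).
ρ = ρ_ref D/(D + h) = 2680 × 138.8 km/(138.8 km + 3.577 km) = 2610 kg/m³.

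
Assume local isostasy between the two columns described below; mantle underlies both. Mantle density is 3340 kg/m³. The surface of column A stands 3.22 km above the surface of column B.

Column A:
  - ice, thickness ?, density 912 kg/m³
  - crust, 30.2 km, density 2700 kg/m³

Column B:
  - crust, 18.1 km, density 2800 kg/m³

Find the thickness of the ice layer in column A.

0.495 km

Take the compensation level at the base of the deeper column (depth z_c below the surface of column A) and equate Σ ρ_i t_i down to z_c; mantle fills any gap and the z_c terms cancel.
Column A: x×912 + 30.2×2700 + (z_c − 30.2 − x)×3340
Column B: 3.22×0 + 18.1×2800 + (z_c − 3.22 − 18.1)×3340
The z_c×3340 term appears on both sides and cancels. Collect the known terms of each column as K = Σ(ρt)_known − 3340 × (depth of known layers): K_A = 81540 − 3340×30.2 = −19328; K_B = 50680 − 3340×(3.22 + 18.1) = −20528.8.
Balance: K_A − x×(3340 − 912) = K_B, so x = (K_A − K_B)/(3340 − 912) = 1200.8/2428 = 0.495 km.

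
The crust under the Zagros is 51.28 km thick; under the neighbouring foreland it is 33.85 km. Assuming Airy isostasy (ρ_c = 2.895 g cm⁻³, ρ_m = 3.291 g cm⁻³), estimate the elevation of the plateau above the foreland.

Excess crust Δ = 51.28 km − 33.85 km = 17.43 km, split between elevation h and root r with h + r = Δ.
Airy balance ρ_c h = (ρ_m − ρ_c) r gives r = h ρ_c/(ρ_m − ρ_c), so h (1 + ρ_c/(ρ_m − ρ_c)) = Δ, i.e. h = Δ (ρ_m − ρ_c)/ρ_m.
h = 17.43 km × 0.396/3.291 = 2.1 km.

2.1 km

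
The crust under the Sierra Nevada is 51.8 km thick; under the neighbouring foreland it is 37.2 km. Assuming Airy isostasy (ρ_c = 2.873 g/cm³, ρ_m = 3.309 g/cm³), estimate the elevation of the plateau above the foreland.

1.92 km

Excess crust Δ = 51.8 km − 37.2 km = 14.6 km, split between elevation h and root r with h + r = Δ.
Airy balance ρ_c h = (ρ_m − ρ_c) r gives r = h ρ_c/(ρ_m − ρ_c), so h (1 + ρ_c/(ρ_m − ρ_c)) = Δ, i.e. h = Δ (ρ_m − ρ_c)/ρ_m.
h = 14.6 km × 0.436/3.309 = 1.92 km.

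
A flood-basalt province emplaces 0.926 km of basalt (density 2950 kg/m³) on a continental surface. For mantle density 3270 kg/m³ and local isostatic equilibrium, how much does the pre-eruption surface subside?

Subaerial loading: s = t ρ_load / ρ_m.
s = 0.926 km × 2950/3270 = 0.835 km.

0.835 km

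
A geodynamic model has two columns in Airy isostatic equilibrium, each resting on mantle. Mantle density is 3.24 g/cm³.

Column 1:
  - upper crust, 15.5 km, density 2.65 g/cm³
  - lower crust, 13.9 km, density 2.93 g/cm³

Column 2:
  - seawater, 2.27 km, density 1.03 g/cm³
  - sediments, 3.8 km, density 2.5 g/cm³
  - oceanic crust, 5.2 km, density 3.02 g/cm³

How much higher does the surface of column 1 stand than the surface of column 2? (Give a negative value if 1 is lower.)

1.38 km

For any compensation level in the mantle, the mantle terms cancel and isostasy reduces to e = (Σt_1 − Σt_2) − (Σ(ρt)_1 − Σ(ρt)_2) / ρ_m.
Σt_1 = 29.4 km; Σt_2 = 11.27 km; Σ(ρt)_1 = 81.802; Σ(ρt)_2 = 27.5421 (in km·g/cm³).
e = (29.4 − 11.27) − (81.802 − 27.5421) / 3.24 = 1.38 km.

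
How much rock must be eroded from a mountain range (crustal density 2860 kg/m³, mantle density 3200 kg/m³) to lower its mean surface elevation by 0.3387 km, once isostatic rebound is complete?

3.19 km

Net drop Δ = e − u = e − e ρ_c/ρ_m = e (ρ_m − ρ_c)/ρ_m.
e = Δ ρ_m/(ρ_m − ρ_c) = 0.3387 km × 3200/340 = 3.19 km.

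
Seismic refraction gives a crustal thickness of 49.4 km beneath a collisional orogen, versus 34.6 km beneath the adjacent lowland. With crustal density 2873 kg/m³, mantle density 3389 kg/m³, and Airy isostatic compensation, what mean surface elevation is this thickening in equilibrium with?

2.25 km

Excess crust Δ = 49.4 km − 34.6 km = 14.8 km, split between elevation h and root r with h + r = Δ.
Airy balance ρ_c h = (ρ_m − ρ_c) r gives r = h ρ_c/(ρ_m − ρ_c), so h (1 + ρ_c/(ρ_m − ρ_c)) = Δ, i.e. h = Δ (ρ_m − ρ_c)/ρ_m.
h = 14.8 km × 516/3389 = 2.25 km.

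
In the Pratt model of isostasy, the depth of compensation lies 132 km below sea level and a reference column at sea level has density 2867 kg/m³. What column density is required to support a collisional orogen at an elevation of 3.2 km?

Pratt balance: ρ_ref D = ρ (D + h).
ρ = ρ_ref D/(D + h) = 2867 × 132 km/(132 km + 3.2 km) = 2800 kg/m³.

2800 kg/m³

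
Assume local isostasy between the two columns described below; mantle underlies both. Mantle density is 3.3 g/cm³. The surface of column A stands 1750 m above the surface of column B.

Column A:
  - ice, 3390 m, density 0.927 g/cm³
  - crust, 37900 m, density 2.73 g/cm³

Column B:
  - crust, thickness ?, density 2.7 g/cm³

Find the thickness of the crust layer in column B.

39800 m

Take the compensation level at the base of the deeper column (depth z_c below the surface of column A) and equate Σ ρ_i t_i down to z_c; mantle fills any gap and the z_c terms cancel.
Column A: 3390×0.927 + 37900×2.73 + (z_c − 41290)×3.3
Column B: 1750×0 + x×2.7 + (z_c − 1750 − 0 − x)×3.3
The z_c×3.3 term appears on both sides and cancels. Collect the known terms of each column as K = Σ(ρt)_known − 3.3 × (depth of known layers): K_A = 106609.53 − 3.3×41290 = −29647.47; K_B = 0 − 3.3×(1750 + 0) = −5775.
Balance: K_A = K_B − x×(3.3 − 2.7), so x = (K_B − K_A)/(3.3 − 2.7) = 23872.5/0.6 = 39800 m.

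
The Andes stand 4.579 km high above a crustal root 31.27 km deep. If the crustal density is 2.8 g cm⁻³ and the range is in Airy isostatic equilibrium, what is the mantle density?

3.21 g cm⁻³

Airy balance: ρ_c h = (ρ_m − ρ_c) r → ρ_m = ρ_c (1 + h/r).
ρ_m = 2.8 × (1 + 4.579 km/31.27 km) = 3.21 g cm⁻³.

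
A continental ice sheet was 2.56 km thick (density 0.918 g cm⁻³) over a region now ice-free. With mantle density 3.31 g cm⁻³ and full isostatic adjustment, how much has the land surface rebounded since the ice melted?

0.71 km

Removing the load lets mantle flow back in; uplift u satisfies ρ_ice t = ρ_m u.
u = t ρ_ice/ρ_m = 2.56 km × 0.918/3.31 = 0.71 km.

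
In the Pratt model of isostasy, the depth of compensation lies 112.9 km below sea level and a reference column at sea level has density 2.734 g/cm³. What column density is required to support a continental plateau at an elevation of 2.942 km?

Pratt balance: ρ_ref D = ρ (D + h).
ρ = ρ_ref D/(D + h) = 2.734 × 112.9 km/(112.9 km + 2.942 km) = 2.66 g/cm³.

2.66 g/cm³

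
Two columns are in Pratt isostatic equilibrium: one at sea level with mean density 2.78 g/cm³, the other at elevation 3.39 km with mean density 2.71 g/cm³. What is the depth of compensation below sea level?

131 km

ρ_ref D = ρ (D + h) → D (ρ_ref − ρ) = ρ h.
D = ρ h/(ρ_ref − ρ) = 2.71 × 3.39 km/(2.78 − 2.71) = 131 km.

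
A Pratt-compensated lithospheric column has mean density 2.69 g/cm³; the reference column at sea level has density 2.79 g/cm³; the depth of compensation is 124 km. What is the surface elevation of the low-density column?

4.61 km

ρ_ref D = ρ (D + h) → h = D (ρ_ref − ρ)/ρ.
h = 124 km × (2.79 − 2.69)/2.69 = 4.61 km.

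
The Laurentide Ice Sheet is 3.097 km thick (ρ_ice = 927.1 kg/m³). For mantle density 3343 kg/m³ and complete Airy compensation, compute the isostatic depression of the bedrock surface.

Isostatic balance requires: the ice load ρ_ice t is balanced by mantle displaced below, ρ_m s.
s = t ρ_ice / ρ_m = 3.097 km × 927.1/3343 = 0.859 km.

0.859 km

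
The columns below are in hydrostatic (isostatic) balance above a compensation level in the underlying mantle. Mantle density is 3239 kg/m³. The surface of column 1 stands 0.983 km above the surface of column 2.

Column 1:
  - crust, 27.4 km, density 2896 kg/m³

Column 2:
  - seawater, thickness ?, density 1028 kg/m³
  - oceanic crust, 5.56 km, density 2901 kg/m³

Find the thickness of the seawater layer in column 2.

Take the compensation level at the base of the deeper column (depth z_c below the surface of column 1) and equate Σ ρ_i t_i down to z_c; mantle fills any gap and the z_c terms cancel.
Column 1: 27.4×2896 + (z_c − 27.4)×3239
Column 2: 0.983×0 + x×1028 + 5.56×2901 + (z_c − 0.983 − 5.56 − x)×3239
The z_c×3239 term appears on both sides and cancels. Collect the known terms of each column as K = Σ(ρt)_known − 3239 × (depth of known layers): K_1 = 79350.4 − 3239×27.4 = −9398.2; K_2 = 16129.56 − 3239×(0.983 + 5.56) = −5063.217.
Balance: K_1 = K_2 − x×(3239 − 1028), so x = (K_2 − K_1)/(3239 − 1028) = 4334.98/2211 = 1.96 km.

1.96 km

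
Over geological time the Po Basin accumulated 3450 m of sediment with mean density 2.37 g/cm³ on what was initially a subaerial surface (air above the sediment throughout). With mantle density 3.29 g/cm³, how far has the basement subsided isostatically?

2490 m

Subaerial load: s = t ρ_sed / ρ_m = 3450 m × 2.37/3.29 = 2490 m.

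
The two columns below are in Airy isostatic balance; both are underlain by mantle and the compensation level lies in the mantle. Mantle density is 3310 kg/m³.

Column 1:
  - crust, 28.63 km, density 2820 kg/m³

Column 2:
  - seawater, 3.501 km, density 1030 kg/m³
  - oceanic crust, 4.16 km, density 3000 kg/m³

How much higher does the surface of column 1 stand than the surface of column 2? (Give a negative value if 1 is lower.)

1.44 km

For any compensation level in the mantle, the mantle terms cancel and isostasy reduces to e = (Σt_1 − Σt_2) − (Σ(ρt)_1 − Σ(ρt)_2) / ρ_m.
Σt_1 = 28.63 km; Σt_2 = 7.661 km; Σ(ρt)_1 = 80736.6; Σ(ρt)_2 = 16086.03 (in km·kg/m³).
e = (28.63 − 7.661) − (80736.6 − 16086.03) / 3310 = 1.44 km.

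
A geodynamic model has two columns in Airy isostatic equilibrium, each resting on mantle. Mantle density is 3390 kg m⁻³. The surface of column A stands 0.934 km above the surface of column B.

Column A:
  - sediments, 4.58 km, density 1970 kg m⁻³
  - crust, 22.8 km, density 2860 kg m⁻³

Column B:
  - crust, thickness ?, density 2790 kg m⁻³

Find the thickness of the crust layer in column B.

25.7 km

Take the compensation level at the base of the deeper column (depth z_c below the surface of column A) and equate Σ ρ_i t_i down to z_c; mantle fills any gap and the z_c terms cancel.
Column A: 4.58×1970 + 22.8×2860 + (z_c − 27.38)×3390
Column B: 0.934×0 + x×2790 + (z_c − 0.934 − 0 − x)×3390
The z_c×3390 term appears on both sides and cancels. Collect the known terms of each column as K = Σ(ρt)_known − 3390 × (depth of known layers): K_A = 74230.6 − 3390×27.38 = −18587.6; K_B = 0 − 3390×(0.934 + 0) = −3166.26.
Balance: K_A = K_B − x×(3390 − 2790), so x = (K_B − K_A)/(3390 − 2790) = 15421.3/600 = 25.7 km.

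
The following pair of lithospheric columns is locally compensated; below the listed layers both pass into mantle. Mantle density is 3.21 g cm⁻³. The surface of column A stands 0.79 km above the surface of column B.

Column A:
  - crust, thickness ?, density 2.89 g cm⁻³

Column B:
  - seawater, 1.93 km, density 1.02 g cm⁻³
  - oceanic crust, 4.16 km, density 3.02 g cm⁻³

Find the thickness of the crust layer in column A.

Take the compensation level at the base of the deeper column (depth z_c below the surface of column A) and equate Σ ρ_i t_i down to z_c; mantle fills any gap and the z_c terms cancel.
Column A: x×2.89 + (z_c − 0 − x)×3.21
Column B: 0.79×0 + 1.93×1.02 + 4.16×3.02 + (z_c − 0.79 − 6.09)×3.21
The z_c×3.21 term appears on both sides and cancels. Collect the known terms of each column as K = Σ(ρt)_known − 3.21 × (depth of known layers): K_A = 0 − 3.21×0 = 0; K_B = 14.5318 − 3.21×(0.79 + 6.09) = −7.553.
Balance: K_A − x×(3.21 − 2.89) = K_B, so x = (K_A − K_B)/(3.21 − 2.89) = 7.553/0.32 = 23.6 km.

23.6 km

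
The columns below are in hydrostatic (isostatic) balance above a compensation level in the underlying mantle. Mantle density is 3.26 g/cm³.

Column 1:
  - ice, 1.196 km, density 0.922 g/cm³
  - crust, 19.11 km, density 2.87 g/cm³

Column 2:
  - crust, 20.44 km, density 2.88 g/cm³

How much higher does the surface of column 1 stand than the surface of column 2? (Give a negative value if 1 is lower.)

0.761 km

For any compensation level in the mantle, the mantle terms cancel and isostasy reduces to e = (Σt_1 − Σt_2) − (Σ(ρt)_1 − Σ(ρt)_2) / ρ_m.
Σt_1 = 20.306 km; Σt_2 = 20.44 km; Σ(ρt)_1 = 55.948412; Σ(ρt)_2 = 58.8672 (in km·g/cm³).
e = (20.306 − 20.44) − (55.948412 − 58.8672) / 3.26 = 0.761 km.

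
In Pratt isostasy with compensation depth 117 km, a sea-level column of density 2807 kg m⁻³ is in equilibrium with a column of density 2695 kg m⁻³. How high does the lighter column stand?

ρ_ref D = ρ (D + h) → h = D (ρ_ref − ρ)/ρ.
h = 117 km × (2807 − 2695)/2695 = 4.86 km.

4.86 km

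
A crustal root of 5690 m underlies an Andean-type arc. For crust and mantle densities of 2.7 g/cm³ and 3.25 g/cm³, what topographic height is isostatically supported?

In Airy isostatic equilibrium: ρ_c h = (ρ_m − ρ_c) r.
h = r (ρ_m − ρ_c) / ρ_c = 5690 m × (3.25 − 2.7) / 2.7 = 1160 m.

1160 m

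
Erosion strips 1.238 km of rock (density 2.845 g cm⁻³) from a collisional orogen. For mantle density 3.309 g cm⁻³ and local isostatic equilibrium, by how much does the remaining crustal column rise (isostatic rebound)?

1.06 km

Unloading: uplift u = e ρ_c/ρ_m = 1.238 km × 2.845/3.309 = 1.06 km.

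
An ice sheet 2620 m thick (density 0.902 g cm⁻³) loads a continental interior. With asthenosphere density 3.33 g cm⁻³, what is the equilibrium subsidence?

710 m

Balancing pressure at the compensation depth: the ice load ρ_ice t is balanced by mantle displaced below, ρ_m s.
s = t ρ_ice / ρ_m = 2620 m × 0.902/3.33 = 710 m.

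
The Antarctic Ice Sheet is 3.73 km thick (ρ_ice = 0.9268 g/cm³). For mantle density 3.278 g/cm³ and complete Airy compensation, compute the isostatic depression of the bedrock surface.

In Airy isostatic equilibrium: the ice load ρ_ice t is balanced by mantle displaced below, ρ_m s.
s = t ρ_ice / ρ_m = 3.73 km × 0.9268/3.278 = 1.05 km.

1.05 km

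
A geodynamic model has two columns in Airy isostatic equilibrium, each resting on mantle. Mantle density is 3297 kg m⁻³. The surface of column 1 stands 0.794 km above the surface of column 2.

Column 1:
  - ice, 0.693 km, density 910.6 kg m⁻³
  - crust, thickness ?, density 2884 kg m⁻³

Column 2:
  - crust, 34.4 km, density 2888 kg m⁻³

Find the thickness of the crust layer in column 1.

36.4 km

Take the compensation level at the base of the deeper column (depth z_c below the surface of column 1) and equate Σ ρ_i t_i down to z_c; mantle fills any gap and the z_c terms cancel.
Column 1: 0.693×910.6 + x×2884 + (z_c − 0.693 − x)×3297
Column 2: 0.794×0 + 34.4×2888 + (z_c − 0.794 − 34.4)×3297
The z_c×3297 term appears on both sides and cancels. Collect the known terms of each column as K = Σ(ρt)_known − 3297 × (depth of known layers): K_1 = 631.0458 − 3297×0.693 = −1653.7752; K_2 = 99347.2 − 3297×(0.794 + 34.4) = −16687.418.
Balance: K_1 − x×(3297 − 2884) = K_2, so x = (K_1 − K_2)/(3297 − 2884) = 15033.6/413 = 36.4 km.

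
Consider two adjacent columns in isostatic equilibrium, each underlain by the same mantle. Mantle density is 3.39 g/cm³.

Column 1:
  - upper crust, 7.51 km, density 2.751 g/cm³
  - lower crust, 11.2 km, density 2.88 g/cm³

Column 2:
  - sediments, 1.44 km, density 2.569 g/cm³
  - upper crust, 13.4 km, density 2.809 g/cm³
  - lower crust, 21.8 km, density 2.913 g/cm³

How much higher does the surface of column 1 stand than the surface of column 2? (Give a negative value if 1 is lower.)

−2.61 km

For any compensation level in the mantle, the mantle terms cancel and isostasy reduces to e = (Σt_1 − Σt_2) − (Σ(ρt)_1 − Σ(ρt)_2) / ρ_m.
Σt_1 = 18.71 km; Σt_2 = 36.64 km; Σ(ρt)_1 = 52.91601; Σ(ρt)_2 = 104.84336 (in km·g/cm³).
e = (18.71 − 36.64) − (52.91601 − 104.84336) / 3.39 = −2.61 km.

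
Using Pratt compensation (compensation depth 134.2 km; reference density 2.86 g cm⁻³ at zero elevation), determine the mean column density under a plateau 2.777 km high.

2.8 g cm⁻³

Pratt balance: ρ_ref D = ρ (D + h).
ρ = ρ_ref D/(D + h) = 2.86 × 134.2 km/(134.2 km + 2.777 km) = 2.8 g cm⁻³.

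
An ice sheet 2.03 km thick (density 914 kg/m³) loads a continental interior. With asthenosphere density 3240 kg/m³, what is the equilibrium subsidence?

By Archimedes' principle applied to the lithosphere: the ice load ρ_ice t is balanced by mantle displaced below, ρ_m s.
s = t ρ_ice / ρ_m = 2.03 km × 914/3240 = 0.573 km.

0.573 km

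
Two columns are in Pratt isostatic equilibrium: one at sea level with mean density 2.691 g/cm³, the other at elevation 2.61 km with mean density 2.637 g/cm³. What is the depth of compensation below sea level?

ρ_ref D = ρ (D + h) → D (ρ_ref − ρ) = ρ h.
D = ρ h/(ρ_ref − ρ) = 2.637 × 2.61 km/(2.691 − 2.637) = 127 km.

127 km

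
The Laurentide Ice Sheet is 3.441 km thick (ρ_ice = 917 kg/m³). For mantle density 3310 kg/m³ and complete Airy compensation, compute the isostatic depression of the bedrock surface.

0.953 km

For local isostatic compensation: the ice load ρ_ice t is balanced by mantle displaced below, ρ_m s.
s = t ρ_ice / ρ_m = 3.441 km × 917/3310 = 0.953 km.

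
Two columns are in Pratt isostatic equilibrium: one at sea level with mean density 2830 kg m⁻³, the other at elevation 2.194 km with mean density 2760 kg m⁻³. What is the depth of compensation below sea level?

86.5 km

ρ_ref D = ρ (D + h) → D (ρ_ref − ρ) = ρ h.
D = ρ h/(ρ_ref − ρ) = 2760 × 2.194 km/(2830 − 2760) = 86.5 km.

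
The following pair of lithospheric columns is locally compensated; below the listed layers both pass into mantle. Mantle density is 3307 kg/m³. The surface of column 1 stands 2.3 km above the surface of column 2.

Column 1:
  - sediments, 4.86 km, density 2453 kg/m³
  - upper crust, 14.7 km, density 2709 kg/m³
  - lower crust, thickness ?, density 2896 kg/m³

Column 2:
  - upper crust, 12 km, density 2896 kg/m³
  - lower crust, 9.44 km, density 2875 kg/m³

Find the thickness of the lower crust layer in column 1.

Take the compensation level at the base of the deeper column (depth z_c below the surface of column 1) and equate Σ ρ_i t_i down to z_c; mantle fills any gap and the z_c terms cancel.
Column 1: 4.86×2453 + 14.7×2709 + x×2896 + (z_c − 19.56 − x)×3307
Column 2: 2.3×0 + 12×2896 + 9.44×2875 + (z_c − 2.3 − 21.44)×3307
The z_c×3307 term appears on both sides and cancels. Collect the known terms of each column as K = Σ(ρt)_known − 3307 × (depth of known layers): K_1 = 51743.88 − 3307×19.56 = −12941.04; K_2 = 61892 − 3307×(2.3 + 21.44) = −16616.18.
Balance: K_1 − x×(3307 − 2896) = K_2, so x = (K_1 − K_2)/(3307 − 2896) = 3675.14/411 = 8.94 km.

8.94 km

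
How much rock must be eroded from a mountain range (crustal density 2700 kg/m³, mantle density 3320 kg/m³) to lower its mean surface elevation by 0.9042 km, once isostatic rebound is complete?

4.84 km

Net drop Δ = e − u = e − e ρ_c/ρ_m = e (ρ_m − ρ_c)/ρ_m.
e = Δ ρ_m/(ρ_m − ρ_c) = 0.9042 km × 3320/620 = 4.84 km.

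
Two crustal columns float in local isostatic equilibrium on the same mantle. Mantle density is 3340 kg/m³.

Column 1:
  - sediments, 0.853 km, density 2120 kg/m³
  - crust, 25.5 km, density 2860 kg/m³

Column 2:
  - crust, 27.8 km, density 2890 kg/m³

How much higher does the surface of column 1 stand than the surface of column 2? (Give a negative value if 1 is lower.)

For any compensation level in the mantle, the mantle terms cancel and isostasy reduces to e = (Σt_1 − Σt_2) − (Σ(ρt)_1 − Σ(ρt)_2) / ρ_m.
Σt_1 = 26.353 km; Σt_2 = 27.8 km; Σ(ρt)_1 = 74738.36; Σ(ρt)_2 = 80342 (in km·kg/m³).
e = (26.353 − 27.8) − (74738.36 − 80342) / 3340 = 0.231 km.

0.231 km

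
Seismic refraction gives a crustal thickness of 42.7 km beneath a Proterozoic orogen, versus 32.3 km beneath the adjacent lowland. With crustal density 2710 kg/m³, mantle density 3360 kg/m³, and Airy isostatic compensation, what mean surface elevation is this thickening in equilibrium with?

Excess crust Δ = 42.7 km − 32.3 km = 10.4 km, split between elevation h and root r with h + r = Δ.
Airy balance ρ_c h = (ρ_m − ρ_c) r gives r = h ρ_c/(ρ_m − ρ_c), so h (1 + ρ_c/(ρ_m − ρ_c)) = Δ, i.e. h = Δ (ρ_m − ρ_c)/ρ_m.
h = 10.4 km × 650/3360 = 2.01 km.

2.01 km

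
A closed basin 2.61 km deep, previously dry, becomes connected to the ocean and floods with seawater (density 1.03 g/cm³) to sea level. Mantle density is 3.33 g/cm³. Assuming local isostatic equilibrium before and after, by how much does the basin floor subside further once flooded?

After flooding the water column is d + s deep. Its weight must equal the weight of mantle displaced by the extra subsidence s: (d + s) ρ_w = s ρ_m.
s = d ρ_w / (ρ_m − ρ_w) = 2.61 km × 1.03/(3.33 − 1.03) = 1.17 km.

1.17 km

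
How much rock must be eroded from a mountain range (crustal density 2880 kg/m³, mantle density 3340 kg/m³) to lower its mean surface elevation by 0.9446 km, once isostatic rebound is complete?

Net drop Δ = e − u = e − e ρ_c/ρ_m = e (ρ_m − ρ_c)/ρ_m.
e = Δ ρ_m/(ρ_m − ρ_c) = 0.9446 km × 3340/460 = 6.86 km.

6.86 km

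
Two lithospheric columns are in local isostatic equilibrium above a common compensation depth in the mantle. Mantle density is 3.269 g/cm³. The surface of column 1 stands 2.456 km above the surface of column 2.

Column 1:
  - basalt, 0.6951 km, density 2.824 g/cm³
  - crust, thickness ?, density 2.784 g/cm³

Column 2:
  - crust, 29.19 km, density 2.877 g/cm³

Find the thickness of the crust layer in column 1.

Take the compensation level at the base of the deeper column (depth z_c below the surface of column 1) and equate Σ ρ_i t_i down to z_c; mantle fills any gap and the z_c terms cancel.
Column 1: 0.6951×2.824 + x×2.784 + (z_c − 0.6951 − x)×3.269
Column 2: 2.456×0 + 29.19×2.877 + (z_c − 2.456 − 29.19)×3.269
The z_c×3.269 term appears on both sides and cancels. Collect the known terms of each column as K = Σ(ρt)_known − 3.269 × (depth of known layers): K_1 = 1.9629624 − 3.269×0.6951 = −0.3093195; K_2 = 83.97963 − 3.269×(2.456 + 29.19) = −19.471144.
Balance: K_1 − x×(3.269 − 2.784) = K_2, so x = (K_1 − K_2)/(3.269 − 2.784) = 19.1618/0.485 = 39.5 km.

39.5 km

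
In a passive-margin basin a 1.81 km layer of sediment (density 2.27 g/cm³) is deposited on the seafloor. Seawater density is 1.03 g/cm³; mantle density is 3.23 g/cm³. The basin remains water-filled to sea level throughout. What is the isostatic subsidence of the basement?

1.02 km

Submarine loading: the sediment displaces seawater, and the subsidence is in turn flooded, so s (ρ_m − ρ_w) = t (ρ_sed − ρ_w).
s = 1.81 km × (2.27 − 1.03) / (3.23 − 1.03) = 1.02 km.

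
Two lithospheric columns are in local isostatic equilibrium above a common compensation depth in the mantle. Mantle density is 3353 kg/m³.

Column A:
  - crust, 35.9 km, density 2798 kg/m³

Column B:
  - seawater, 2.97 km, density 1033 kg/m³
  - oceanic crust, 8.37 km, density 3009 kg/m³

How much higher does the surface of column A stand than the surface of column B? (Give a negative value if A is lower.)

3.03 km

For any compensation level in the mantle, the mantle terms cancel and isostasy reduces to e = (Σt_A − Σt_B) − (Σ(ρt)_A − Σ(ρt)_B) / ρ_m.
Σt_A = 35.9 km; Σt_B = 11.34 km; Σ(ρt)_A = 100448.2; Σ(ρt)_B = 28253.34 (in km·kg/m³).
e = (35.9 − 11.34) − (100448.2 − 28253.34) / 3353 = 3.03 km.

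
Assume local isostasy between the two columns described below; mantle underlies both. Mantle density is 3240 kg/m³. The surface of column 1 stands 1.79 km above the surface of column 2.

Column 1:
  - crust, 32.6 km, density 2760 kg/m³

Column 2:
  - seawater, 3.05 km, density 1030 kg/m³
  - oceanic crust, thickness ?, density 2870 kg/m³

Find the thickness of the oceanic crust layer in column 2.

Take the compensation level at the base of the deeper column (depth z_c below the surface of column 1) and equate Σ ρ_i t_i down to z_c; mantle fills any gap and the z_c terms cancel.
Column 1: 32.6×2760 + (z_c − 32.6)×3240
Column 2: 1.79×0 + 3.05×1030 + x×2870 + (z_c − 1.79 − 3.05 − x)×3240
The z_c×3240 term appears on both sides and cancels. Collect the known terms of each column as K = Σ(ρt)_known − 3240 × (depth of known layers): K_1 = 89976 − 3240×32.6 = −15648; K_2 = 3141.5 − 3240×(1.79 + 3.05) = −12540.1.
Balance: K_1 = K_2 − x×(3240 − 2870), so x = (K_2 − K_1)/(3240 − 2870) = 3107.9/370 = 8.4 km.

8.4 km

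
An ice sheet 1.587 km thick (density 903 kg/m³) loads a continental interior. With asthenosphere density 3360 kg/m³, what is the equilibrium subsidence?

In Airy isostatic equilibrium: the ice load ρ_ice t is balanced by mantle displaced below, ρ_m s.
s = t ρ_ice / ρ_m = 1.587 km × 903/3360 = 0.427 km.

0.427 km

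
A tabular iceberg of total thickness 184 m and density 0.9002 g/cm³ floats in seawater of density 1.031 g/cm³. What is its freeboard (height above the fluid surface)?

23.3 m

Floating equilibrium: submerged depth d = t ρ_obj/ρ_fluid = 184 m × 0.9002/1.031 = 160.7 m.
Freeboard = t − d = 184 m − 160.7 m = 23.3 m.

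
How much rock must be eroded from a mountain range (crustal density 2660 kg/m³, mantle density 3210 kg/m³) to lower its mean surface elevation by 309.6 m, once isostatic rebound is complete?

Net drop Δ = e − u = e − e ρ_c/ρ_m = e (ρ_m − ρ_c)/ρ_m.
e = Δ ρ_m/(ρ_m − ρ_c) = 309.6 m × 3210/550 = 1810 m.

1810 m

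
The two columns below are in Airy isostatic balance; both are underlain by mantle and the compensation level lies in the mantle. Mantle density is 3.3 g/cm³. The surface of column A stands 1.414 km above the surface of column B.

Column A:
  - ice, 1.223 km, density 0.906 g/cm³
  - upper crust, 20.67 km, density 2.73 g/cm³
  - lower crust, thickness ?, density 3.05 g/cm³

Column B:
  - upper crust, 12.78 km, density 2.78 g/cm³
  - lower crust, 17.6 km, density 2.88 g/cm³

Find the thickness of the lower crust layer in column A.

Take the compensation level at the base of the deeper column (depth z_c below the surface of column A) and equate Σ ρ_i t_i down to z_c; mantle fills any gap and the z_c terms cancel.
Column A: 1.223×0.906 + 20.67×2.73 + x×3.05 + (z_c − 21.893 − x)×3.3
Column B: 1.414×0 + 12.78×2.78 + 17.6×2.88 + (z_c − 1.414 − 30.38)×3.3
The z_c×3.3 term appears on both sides and cancels. Collect the known terms of each column as K = Σ(ρt)_known − 3.3 × (depth of known layers): K_A = 57.537138 − 3.3×21.893 = −14.709762; K_B = 86.2164 − 3.3×(1.414 + 30.38) = −18.7038.
Balance: K_A − x×(3.3 − 3.05) = K_B, so x = (K_A − K_B)/(3.3 − 3.05) = 3.99404/0.25 = 16 km.

16 km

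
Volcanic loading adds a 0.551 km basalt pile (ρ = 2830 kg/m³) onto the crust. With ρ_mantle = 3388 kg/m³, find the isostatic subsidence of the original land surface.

0.46 km

Subaerial loading: s = t ρ_load / ρ_m.
s = 0.551 km × 2830/3388 = 0.46 km.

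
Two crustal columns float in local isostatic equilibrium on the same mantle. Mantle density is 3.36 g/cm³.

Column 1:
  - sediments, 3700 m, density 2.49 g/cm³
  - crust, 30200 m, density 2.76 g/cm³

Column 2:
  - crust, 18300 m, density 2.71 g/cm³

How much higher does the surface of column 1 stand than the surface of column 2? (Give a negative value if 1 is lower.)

2810 m

For any compensation level in the mantle, the mantle terms cancel and isostasy reduces to e = (Σt_1 − Σt_2) − (Σ(ρt)_1 − Σ(ρt)_2) / ρ_m.
Σt_1 = 33900 m; Σt_2 = 18300 m; Σ(ρt)_1 = 92565; Σ(ρt)_2 = 49593 (in m·g/cm³).
e = (33900 − 18300) − (92565 − 49593) / 3.36 = 2810 m.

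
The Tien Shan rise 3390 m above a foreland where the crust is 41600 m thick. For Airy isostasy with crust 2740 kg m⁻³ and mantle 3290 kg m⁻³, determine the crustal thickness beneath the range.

Root depth r = h ρ_c / (ρ_m − ρ_c) = 3390 m × 2740 / 550 = 16890 m.
Total thickness = T + h + r = 41600 m + 3390 m + 16890 m = 61900 m.

61900 m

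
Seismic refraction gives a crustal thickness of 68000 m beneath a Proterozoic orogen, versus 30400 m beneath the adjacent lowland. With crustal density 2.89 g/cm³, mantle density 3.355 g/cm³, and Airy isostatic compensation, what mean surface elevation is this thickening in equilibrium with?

Excess crust Δ = 68000 m − 30400 m = 37600 m, split between elevation h and root r with h + r = Δ.
Airy balance ρ_c h = (ρ_m − ρ_c) r gives r = h ρ_c/(ρ_m − ρ_c), so h (1 + ρ_c/(ρ_m − ρ_c)) = Δ, i.e. h = Δ (ρ_m − ρ_c)/ρ_m.
h = 37600 m × 0.465/3.355 = 5210 m.

5210 m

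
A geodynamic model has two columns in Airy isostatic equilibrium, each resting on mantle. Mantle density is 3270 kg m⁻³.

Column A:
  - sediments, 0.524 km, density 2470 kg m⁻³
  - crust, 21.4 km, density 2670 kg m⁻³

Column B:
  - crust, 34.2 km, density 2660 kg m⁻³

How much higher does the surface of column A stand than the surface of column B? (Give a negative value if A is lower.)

For any compensation level in the mantle, the mantle terms cancel and isostasy reduces to e = (Σt_A − Σt_B) − (Σ(ρt)_A − Σ(ρt)_B) / ρ_m.
Σt_A = 21.924 km; Σt_B = 34.2 km; Σ(ρt)_A = 58432.28; Σ(ρt)_B = 90972 (in km·kg m⁻³).
e = (21.924 − 34.2) − (58432.28 − 90972) / 3270 = −2.33 km.

−2.33 km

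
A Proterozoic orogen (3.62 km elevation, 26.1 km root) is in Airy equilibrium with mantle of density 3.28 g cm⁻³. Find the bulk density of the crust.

2.88 g cm⁻³

ρ_c h = (ρ_m − ρ_c) r → ρ_c (h + r) = ρ_m r → ρ_c = ρ_m r / (h + r).
ρ_c = 3.28 × 26.1 km / (3.62 km + 26.1 km) = 2.88 g cm⁻³.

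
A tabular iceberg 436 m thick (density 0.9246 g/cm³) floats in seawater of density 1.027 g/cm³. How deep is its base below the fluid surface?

Draft d = t ρ_obj/ρ_fluid = 436 m × 0.9246/1.027 = 393 m.

393 m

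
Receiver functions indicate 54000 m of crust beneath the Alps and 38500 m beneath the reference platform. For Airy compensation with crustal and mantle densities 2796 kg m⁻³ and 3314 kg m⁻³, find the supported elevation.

Excess crust Δ = 54000 m − 38500 m = 15500 m, split between elevation h and root r with h + r = Δ.
Airy balance ρ_c h = (ρ_m − ρ_c) r gives r = h ρ_c/(ρ_m − ρ_c), so h (1 + ρ_c/(ρ_m − ρ_c)) = Δ, i.e. h = Δ (ρ_m − ρ_c)/ρ_m.
h = 15500 m × 518/3314 = 2420 m.

2420 m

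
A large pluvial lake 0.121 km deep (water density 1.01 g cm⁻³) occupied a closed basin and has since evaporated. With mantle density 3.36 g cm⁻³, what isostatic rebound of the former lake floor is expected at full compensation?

u = d ρ_w/ρ_m = 0.121 km × 1.01/3.36 = 0.0364 km.

0.0364 km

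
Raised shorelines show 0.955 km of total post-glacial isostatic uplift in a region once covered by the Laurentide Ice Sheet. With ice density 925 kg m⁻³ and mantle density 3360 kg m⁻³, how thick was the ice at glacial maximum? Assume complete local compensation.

u = t ρ_ice/ρ_m → t = u ρ_m/ρ_ice = 0.955 km × 3360/925 = 3.47 km.

3.47 km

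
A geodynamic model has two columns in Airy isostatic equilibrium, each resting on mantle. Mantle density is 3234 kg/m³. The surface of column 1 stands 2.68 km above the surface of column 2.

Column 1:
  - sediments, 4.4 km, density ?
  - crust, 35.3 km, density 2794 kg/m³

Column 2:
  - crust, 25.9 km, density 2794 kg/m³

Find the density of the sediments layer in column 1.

Take the compensation level at the base of the deeper column (depth z_c below the surface of column 1) and equate Σ ρ_i t_i down to z_c; mantle fills any gap and the z_c terms cancel.
Column 1: 4.4×ρ + 35.3×2794 + (z_c − 39.7)×3234
Column 2: 2.68×0 + 25.9×2794 + (z_c − 2.68 − 25.9)×3234
The z_c×3234 term appears on both sides and cancels. Collect the known terms of each column as K = Σ(ρt)_known − 3234 × (depth of known layers): K_1 = 98628.2 − 3234×39.7 = −29761.6; K_2 = 72364.6 − 3234×(2.68 + 25.9) = −20063.12.
Balance: K_1 + 4.4×ρ = K_2, so ρ = (K_2 − K_1)/4.4 = 9698.48/4.4 = 2200 kg/m³.

2200 kg/m³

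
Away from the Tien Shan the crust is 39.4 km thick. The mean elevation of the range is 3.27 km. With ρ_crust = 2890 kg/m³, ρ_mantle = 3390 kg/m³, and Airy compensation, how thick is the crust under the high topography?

Root depth r = h ρ_c / (ρ_m − ρ_c) = 3.27 km × 2890 / 500 = 18.9 km.
Total thickness = T + h + r = 39.4 km + 3.27 km + 18.9 km = 61.6 km.

61.6 km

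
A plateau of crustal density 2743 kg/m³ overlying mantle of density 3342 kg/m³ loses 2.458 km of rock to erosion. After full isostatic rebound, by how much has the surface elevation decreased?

0.441 km

Rebound u = e ρ_c/ρ_m = 2.458 km × 2743/3342 = 2.017 km.
Net surface drop = e − u = 2.458 km − 2.017 km = e (ρ_m − ρ_c)/ρ_m = 0.441 km.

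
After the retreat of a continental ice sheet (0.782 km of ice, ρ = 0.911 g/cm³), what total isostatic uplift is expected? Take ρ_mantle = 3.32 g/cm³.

Removing the load lets mantle flow back in; uplift u satisfies ρ_ice t = ρ_m u.
u = t ρ_ice/ρ_m = 0.782 km × 0.911/3.32 = 0.215 km.

0.215 km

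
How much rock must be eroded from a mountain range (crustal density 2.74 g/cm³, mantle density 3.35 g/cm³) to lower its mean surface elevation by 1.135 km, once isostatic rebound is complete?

6.23 km

Net drop Δ = e − u = e − e ρ_c/ρ_m = e (ρ_m − ρ_c)/ρ_m.
e = Δ ρ_m/(ρ_m − ρ_c) = 1.135 km × 3.35/0.61 = 6.23 km.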